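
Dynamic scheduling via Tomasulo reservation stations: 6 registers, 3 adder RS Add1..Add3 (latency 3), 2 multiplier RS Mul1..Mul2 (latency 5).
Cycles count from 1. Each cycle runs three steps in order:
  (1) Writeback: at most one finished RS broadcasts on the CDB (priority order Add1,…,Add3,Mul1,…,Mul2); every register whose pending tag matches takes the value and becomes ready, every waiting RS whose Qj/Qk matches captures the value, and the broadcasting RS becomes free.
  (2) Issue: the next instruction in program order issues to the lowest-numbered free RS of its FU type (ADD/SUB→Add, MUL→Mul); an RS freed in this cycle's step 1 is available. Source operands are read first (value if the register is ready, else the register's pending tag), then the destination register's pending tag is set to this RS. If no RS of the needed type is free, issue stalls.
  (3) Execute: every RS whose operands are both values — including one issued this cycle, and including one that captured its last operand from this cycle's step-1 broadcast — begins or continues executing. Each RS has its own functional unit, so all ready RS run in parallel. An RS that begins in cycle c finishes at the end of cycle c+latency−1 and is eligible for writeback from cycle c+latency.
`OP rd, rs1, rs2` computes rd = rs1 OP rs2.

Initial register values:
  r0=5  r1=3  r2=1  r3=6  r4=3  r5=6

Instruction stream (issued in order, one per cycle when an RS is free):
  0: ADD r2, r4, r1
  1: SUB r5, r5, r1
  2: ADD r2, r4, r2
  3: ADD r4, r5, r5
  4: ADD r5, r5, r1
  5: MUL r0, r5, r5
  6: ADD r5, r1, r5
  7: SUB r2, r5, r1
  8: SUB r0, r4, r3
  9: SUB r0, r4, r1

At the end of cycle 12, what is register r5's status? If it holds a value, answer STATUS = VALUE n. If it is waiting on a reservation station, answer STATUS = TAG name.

STATUS = TAG Add3

cycle 1: issue ADD r2<-Add1 // r0:5,r1:3,r2:Add1,r3:6,r4:3,r5:6
cycle 2: issue SUB r5<-Add2 // r0:5,r1:3,r2:Add1,r3:6,r4:3,r5:Add2
cycle 3: issue ADD r2<-Add3 // r0:5,r1:3,r2:Add3,r3:6,r4:3,r5:Add2
cycle 4: CDB Add1=6; issue ADD r4<-Add1 // r0:5,r1:3,r2:Add3,r3:6,r4:Add1,r5:Add2
cycle 5: CDB Add2=3; issue ADD r5<-Add2 // r0:5,r1:3,r2:Add3,r3:6,r4:Add1,r5:Add2
cycle 6: issue MUL r0<-Mul1 // r0:Mul1,r1:3,r2:Add3,r3:6,r4:Add1,r5:Add2
cycle 7: CDB Add3=9; issue ADD r5<-Add3 // r0:Mul1,r1:3,r2:9,r3:6,r4:Add1,r5:Add3
cycle 8: CDB Add1=6; issue SUB r2<-Add1 // r0:Mul1,r1:3,r2:Add1,r3:6,r4:6,r5:Add3
cycle 9: CDB Add2=6; issue SUB r0<-Add2 // r0:Add2,r1:3,r2:Add1,r3:6,r4:6,r5:Add3
cycle 10: stall // r0:Add2,r1:3,r2:Add1,r3:6,r4:6,r5:Add3
cycle 11: stall // r0:Add2,r1:3,r2:Add1,r3:6,r4:6,r5:Add3
cycle 12: CDB Add2=0; issue SUB r0<-Add2 // r0:Add2,r1:3,r2:Add1,r3:6,r4:6,r5:Add3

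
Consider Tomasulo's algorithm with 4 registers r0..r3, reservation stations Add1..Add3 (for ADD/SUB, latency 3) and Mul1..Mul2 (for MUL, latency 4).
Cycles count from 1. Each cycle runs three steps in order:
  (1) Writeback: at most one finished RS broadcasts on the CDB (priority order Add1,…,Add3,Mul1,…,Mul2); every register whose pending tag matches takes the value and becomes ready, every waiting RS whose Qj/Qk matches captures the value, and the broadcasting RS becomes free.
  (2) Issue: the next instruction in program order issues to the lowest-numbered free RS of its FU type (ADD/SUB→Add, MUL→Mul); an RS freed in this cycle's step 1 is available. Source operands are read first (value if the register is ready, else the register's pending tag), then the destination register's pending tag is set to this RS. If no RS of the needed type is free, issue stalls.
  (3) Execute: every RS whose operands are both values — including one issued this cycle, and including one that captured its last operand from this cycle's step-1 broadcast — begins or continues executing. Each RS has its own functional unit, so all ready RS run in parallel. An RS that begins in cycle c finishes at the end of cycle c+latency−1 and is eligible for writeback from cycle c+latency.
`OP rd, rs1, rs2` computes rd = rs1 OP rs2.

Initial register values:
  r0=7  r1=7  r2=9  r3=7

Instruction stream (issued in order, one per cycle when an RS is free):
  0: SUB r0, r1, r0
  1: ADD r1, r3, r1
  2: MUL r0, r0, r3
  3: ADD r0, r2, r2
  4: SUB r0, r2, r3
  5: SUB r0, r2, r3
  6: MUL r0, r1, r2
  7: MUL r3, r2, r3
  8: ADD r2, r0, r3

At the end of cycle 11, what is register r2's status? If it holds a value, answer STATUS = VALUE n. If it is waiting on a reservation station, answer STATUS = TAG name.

STATUS = TAG Add1

  c1: issue SUB r0<-Add1  regs: r0:Add1,r1:7,r2:9,r3:7
  c2: issue ADD r1<-Add2  regs: r0:Add1,r1:Add2,r2:9,r3:7
  c3: issue MUL r0<-Mul1  regs: r0:Mul1,r1:Add2,r2:9,r3:7
  c4: CDB Add1=0; issue ADD r0<-Add1  regs: r0:Add1,r1:Add2,r2:9,r3:7
  c5: CDB Add2=14; issue SUB r0<-Add2  regs: r0:Add2,r1:14,r2:9,r3:7
  c6: issue SUB r0<-Add3  regs: r0:Add3,r1:14,r2:9,r3:7
  c7: CDB Add1=18; issue MUL r0<-Mul2  regs: r0:Mul2,r1:14,r2:9,r3:7
  c8: CDB Add2=2; stall  regs: r0:Mul2,r1:14,r2:9,r3:7
  c9: CDB Add3=2; stall  regs: r0:Mul2,r1:14,r2:9,r3:7
  c10: CDB Mul1=0; issue MUL r3<-Mul1  regs: r0:Mul2,r1:14,r2:9,r3:Mul1
  c11: CDB Mul2=126; issue ADD r2<-Add1  regs: r0:126,r1:14,r2:Add1,r3:Mul1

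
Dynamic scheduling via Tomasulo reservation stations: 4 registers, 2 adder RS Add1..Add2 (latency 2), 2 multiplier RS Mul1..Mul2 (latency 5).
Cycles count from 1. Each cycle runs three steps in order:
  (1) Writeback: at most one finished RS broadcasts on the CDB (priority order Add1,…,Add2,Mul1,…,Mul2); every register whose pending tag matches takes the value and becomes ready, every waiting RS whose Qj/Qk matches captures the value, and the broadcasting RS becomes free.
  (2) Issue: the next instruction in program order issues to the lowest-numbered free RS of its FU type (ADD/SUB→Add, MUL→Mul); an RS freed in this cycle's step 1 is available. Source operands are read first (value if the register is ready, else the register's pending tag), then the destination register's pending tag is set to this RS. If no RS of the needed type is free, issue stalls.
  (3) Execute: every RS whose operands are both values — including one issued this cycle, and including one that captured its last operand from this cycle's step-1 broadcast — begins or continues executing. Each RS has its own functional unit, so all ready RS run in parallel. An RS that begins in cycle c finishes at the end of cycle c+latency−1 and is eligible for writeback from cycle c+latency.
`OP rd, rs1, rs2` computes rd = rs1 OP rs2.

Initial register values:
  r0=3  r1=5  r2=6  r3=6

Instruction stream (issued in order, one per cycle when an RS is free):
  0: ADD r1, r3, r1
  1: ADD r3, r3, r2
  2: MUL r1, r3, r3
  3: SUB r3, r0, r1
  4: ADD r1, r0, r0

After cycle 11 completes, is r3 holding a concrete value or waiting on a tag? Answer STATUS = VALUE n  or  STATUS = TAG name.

c1: issue ADD r1<-Add1 | r0:3,r1:Add1,r2:6,r3:6
c2: issue ADD r3<-Add2 | r0:3,r1:Add1,r2:6,r3:Add2
c3: CDB Add1=11; issue MUL r1<-Mul1 | r0:3,r1:Mul1,r2:6,r3:Add2
c4: CDB Add2=12; issue SUB r3<-Add1 | r0:3,r1:Mul1,r2:6,r3:Add1
c5: issue ADD r1<-Add2 | r0:3,r1:Add2,r2:6,r3:Add1
c6: - | r0:3,r1:Add2,r2:6,r3:Add1
c7: CDB Add2=6 | r0:3,r1:6,r2:6,r3:Add1
c8: - | r0:3,r1:6,r2:6,r3:Add1
c9: CDB Mul1=144 | r0:3,r1:6,r2:6,r3:Add1
c10: - | r0:3,r1:6,r2:6,r3:Add1
c11: CDB Add1=-141 | r0:3,r1:6,r2:6,r3:-141

STATUS = VALUE -141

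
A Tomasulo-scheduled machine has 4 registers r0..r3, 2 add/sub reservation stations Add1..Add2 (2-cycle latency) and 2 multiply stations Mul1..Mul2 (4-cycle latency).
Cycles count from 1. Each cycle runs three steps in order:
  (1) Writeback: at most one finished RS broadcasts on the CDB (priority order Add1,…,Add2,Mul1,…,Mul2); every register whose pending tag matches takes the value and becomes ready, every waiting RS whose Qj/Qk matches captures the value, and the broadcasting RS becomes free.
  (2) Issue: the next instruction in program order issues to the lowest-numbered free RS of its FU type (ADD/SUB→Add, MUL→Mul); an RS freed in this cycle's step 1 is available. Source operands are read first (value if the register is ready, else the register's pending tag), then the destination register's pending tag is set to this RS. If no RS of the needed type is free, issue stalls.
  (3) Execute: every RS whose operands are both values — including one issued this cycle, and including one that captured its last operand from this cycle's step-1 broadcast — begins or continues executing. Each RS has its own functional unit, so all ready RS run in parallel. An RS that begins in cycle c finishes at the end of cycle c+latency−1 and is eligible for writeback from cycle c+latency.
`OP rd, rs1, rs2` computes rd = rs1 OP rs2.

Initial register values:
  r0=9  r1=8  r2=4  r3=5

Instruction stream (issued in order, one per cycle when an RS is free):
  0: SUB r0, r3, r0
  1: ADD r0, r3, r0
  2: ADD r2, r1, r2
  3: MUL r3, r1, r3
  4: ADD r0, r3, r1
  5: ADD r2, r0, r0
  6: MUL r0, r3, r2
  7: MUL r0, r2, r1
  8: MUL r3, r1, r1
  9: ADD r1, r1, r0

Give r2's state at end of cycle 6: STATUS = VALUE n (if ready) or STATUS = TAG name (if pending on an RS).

c1: issue SUB r0<-Add1 | r0:Add1,r1:8,r2:4,r3:5
c2: issue ADD r0<-Add2 | r0:Add2,r1:8,r2:4,r3:5
c3: CDB Add1=-4; issue ADD r2<-Add1 | r0:Add2,r1:8,r2:Add1,r3:5
c4: issue MUL r3<-Mul1 | r0:Add2,r1:8,r2:Add1,r3:Mul1
c5: CDB Add1=12; issue ADD r0<-Add1 | r0:Add1,r1:8,r2:12,r3:Mul1
c6: CDB Add2=1; issue ADD r2<-Add2 | r0:Add1,r1:8,r2:Add2,r3:Mul1

STATUS = TAG Add2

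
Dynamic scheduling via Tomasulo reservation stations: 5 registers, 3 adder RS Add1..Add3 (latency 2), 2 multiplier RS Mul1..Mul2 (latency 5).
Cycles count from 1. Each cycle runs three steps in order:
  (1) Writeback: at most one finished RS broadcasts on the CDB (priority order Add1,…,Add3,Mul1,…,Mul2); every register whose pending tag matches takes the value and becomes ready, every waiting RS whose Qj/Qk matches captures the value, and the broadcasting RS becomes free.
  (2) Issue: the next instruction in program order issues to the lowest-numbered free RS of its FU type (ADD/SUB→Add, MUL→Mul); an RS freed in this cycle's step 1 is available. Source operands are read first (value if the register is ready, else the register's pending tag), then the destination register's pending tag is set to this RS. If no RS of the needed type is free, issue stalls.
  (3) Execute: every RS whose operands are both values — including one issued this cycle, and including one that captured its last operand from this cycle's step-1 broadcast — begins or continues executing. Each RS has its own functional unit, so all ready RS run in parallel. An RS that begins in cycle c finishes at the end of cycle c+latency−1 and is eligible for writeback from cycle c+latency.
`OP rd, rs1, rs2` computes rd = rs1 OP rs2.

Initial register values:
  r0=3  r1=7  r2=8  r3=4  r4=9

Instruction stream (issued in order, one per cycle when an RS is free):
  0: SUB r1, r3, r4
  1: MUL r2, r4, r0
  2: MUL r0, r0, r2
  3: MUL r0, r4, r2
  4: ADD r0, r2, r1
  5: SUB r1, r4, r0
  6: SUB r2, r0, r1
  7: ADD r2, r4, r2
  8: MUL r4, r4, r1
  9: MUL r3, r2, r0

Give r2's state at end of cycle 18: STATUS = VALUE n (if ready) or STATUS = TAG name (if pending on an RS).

  c1: issue SUB r1<-Add1  regs: r0:3,r1:Add1,r2:8,r3:4,r4:9
  c2: issue MUL r2<-Mul1  regs: r0:3,r1:Add1,r2:Mul1,r3:4,r4:9
  c3: CDB Add1=-5; issue MUL r0<-Mul2  regs: r0:Mul2,r1:-5,r2:Mul1,r3:4,r4:9
  c4: stall  regs: r0:Mul2,r1:-5,r2:Mul1,r3:4,r4:9
  c5: stall  regs: r0:Mul2,r1:-5,r2:Mul1,r3:4,r4:9
  c6: stall  regs: r0:Mul2,r1:-5,r2:Mul1,r3:4,r4:9
  c7: CDB Mul1=27; issue MUL r0<-Mul1  regs: r0:Mul1,r1:-5,r2:27,r3:4,r4:9
  c8: issue ADD r0<-Add1  regs: r0:Add1,r1:-5,r2:27,r3:4,r4:9
  c9: issue SUB r1<-Add2  regs: r0:Add1,r1:Add2,r2:27,r3:4,r4:9
  c10: CDB Add1=22; issue SUB r2<-Add1  regs: r0:22,r1:Add2,r2:Add1,r3:4,r4:9
  c11: issue ADD r2<-Add3  regs: r0:22,r1:Add2,r2:Add3,r3:4,r4:9
  c12: CDB Add2=-13; stall  regs: r0:22,r1:-13,r2:Add3,r3:4,r4:9
  c13: CDB Mul1=243; issue MUL r4<-Mul1  regs: r0:22,r1:-13,r2:Add3,r3:4,r4:Mul1
  c14: CDB Add1=35; stall  regs: r0:22,r1:-13,r2:Add3,r3:4,r4:Mul1
  c15: CDB Mul2=81; issue MUL r3<-Mul2  regs: r0:22,r1:-13,r2:Add3,r3:Mul2,r4:Mul1
  c16: CDB Add3=44  regs: r0:22,r1:-13,r2:44,r3:Mul2,r4:Mul1
  c17: -  regs: r0:22,r1:-13,r2:44,r3:Mul2,r4:Mul1
  c18: CDB Mul1=-117  regs: r0:22,r1:-13,r2:44,r3:Mul2,r4:-117

STATUS = VALUE 44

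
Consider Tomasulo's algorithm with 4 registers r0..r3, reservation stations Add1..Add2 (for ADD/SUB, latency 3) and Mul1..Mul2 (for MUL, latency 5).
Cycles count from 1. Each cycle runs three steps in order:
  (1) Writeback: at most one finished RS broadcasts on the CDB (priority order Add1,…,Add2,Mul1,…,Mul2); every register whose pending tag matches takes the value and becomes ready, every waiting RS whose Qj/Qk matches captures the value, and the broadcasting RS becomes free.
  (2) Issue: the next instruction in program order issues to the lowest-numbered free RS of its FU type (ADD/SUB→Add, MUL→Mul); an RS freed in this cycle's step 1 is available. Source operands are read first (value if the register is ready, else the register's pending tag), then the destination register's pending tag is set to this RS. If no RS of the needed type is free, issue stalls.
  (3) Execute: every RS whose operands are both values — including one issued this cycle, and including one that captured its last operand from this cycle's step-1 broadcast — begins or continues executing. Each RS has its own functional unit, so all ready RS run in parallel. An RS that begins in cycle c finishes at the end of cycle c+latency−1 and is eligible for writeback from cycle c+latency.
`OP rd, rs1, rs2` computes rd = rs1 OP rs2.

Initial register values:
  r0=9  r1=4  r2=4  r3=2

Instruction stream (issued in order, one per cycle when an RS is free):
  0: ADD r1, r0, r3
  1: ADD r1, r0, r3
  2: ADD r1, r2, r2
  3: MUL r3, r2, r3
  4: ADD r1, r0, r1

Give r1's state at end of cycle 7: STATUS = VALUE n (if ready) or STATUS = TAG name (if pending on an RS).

STATUS = TAG Add2

  c1: issue ADD r1<-Add1  regs: r0:9,r1:Add1,r2:4,r3:2
  c2: issue ADD r1<-Add2  regs: r0:9,r1:Add2,r2:4,r3:2
  c3: stall  regs: r0:9,r1:Add2,r2:4,r3:2
  c4: CDB Add1=11; issue ADD r1<-Add1  regs: r0:9,r1:Add1,r2:4,r3:2
  c5: CDB Add2=11; issue MUL r3<-Mul1  regs: r0:9,r1:Add1,r2:4,r3:Mul1
  c6: issue ADD r1<-Add2  regs: r0:9,r1:Add2,r2:4,r3:Mul1
  c7: CDB Add1=8  regs: r0:9,r1:Add2,r2:4,r3:Mul1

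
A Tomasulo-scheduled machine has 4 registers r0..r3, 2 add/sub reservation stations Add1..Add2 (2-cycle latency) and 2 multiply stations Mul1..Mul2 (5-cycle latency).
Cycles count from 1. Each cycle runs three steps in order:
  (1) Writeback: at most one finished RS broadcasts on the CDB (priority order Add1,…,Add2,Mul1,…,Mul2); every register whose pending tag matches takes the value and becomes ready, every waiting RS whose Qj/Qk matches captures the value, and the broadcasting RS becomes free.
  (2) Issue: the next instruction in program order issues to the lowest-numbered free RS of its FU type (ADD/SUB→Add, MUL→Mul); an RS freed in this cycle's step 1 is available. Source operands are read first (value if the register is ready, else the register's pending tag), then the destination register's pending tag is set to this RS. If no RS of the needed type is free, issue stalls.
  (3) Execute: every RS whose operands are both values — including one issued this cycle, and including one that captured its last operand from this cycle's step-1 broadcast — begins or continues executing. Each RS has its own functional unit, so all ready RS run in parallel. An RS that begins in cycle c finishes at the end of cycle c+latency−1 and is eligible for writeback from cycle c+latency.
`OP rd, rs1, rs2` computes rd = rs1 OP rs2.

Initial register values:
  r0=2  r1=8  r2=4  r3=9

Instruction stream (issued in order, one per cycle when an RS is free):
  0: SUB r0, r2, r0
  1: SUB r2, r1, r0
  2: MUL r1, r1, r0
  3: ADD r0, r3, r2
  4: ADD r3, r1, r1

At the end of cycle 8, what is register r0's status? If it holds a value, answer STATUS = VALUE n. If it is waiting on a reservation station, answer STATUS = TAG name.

STATUS = VALUE 15

  c1: issue SUB r0<-Add1  regs: r0:Add1,r1:8,r2:4,r3:9
  c2: issue SUB r2<-Add2  regs: r0:Add1,r1:8,r2:Add2,r3:9
  c3: CDB Add1=2; issue MUL r1<-Mul1  regs: r0:2,r1:Mul1,r2:Add2,r3:9
  c4: issue ADD r0<-Add1  regs: r0:Add1,r1:Mul1,r2:Add2,r3:9
  c5: CDB Add2=6; issue ADD r3<-Add2  regs: r0:Add1,r1:Mul1,r2:6,r3:Add2
  c6: -  regs: r0:Add1,r1:Mul1,r2:6,r3:Add2
  c7: CDB Add1=15  regs: r0:15,r1:Mul1,r2:6,r3:Add2
  c8: CDB Mul1=16  regs: r0:15,r1:16,r2:6,r3:Add2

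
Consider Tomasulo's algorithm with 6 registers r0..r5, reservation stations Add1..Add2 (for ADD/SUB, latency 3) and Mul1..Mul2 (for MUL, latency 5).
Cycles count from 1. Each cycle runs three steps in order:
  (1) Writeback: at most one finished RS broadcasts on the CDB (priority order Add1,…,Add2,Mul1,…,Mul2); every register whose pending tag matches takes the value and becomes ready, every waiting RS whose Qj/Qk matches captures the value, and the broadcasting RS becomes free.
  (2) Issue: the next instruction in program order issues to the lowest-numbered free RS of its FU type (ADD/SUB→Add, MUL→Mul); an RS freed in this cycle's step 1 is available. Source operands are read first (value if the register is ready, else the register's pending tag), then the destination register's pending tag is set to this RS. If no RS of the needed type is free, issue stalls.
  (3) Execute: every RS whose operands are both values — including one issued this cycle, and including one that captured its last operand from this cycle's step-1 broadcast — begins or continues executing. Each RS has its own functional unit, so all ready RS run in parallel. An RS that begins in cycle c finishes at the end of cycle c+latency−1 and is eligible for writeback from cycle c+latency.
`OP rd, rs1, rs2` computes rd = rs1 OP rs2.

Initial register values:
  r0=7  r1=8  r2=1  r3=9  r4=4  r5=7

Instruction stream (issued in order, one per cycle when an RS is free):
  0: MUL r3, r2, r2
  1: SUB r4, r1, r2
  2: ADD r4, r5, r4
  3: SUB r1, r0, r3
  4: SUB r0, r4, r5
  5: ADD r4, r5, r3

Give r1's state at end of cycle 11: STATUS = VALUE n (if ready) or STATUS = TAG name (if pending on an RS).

c1: issue MUL r3<-Mul1 | r0:7,r1:8,r2:1,r3:Mul1,r4:4,r5:7
c2: issue SUB r4<-Add1 | r0:7,r1:8,r2:1,r3:Mul1,r4:Add1,r5:7
c3: issue ADD r4<-Add2 | r0:7,r1:8,r2:1,r3:Mul1,r4:Add2,r5:7
c4: stall | r0:7,r1:8,r2:1,r3:Mul1,r4:Add2,r5:7
c5: CDB Add1=7; issue SUB r1<-Add1 | r0:7,r1:Add1,r2:1,r3:Mul1,r4:Add2,r5:7
c6: CDB Mul1=1; stall | r0:7,r1:Add1,r2:1,r3:1,r4:Add2,r5:7
c7: stall | r0:7,r1:Add1,r2:1,r3:1,r4:Add2,r5:7
c8: CDB Add2=14; issue SUB r0<-Add2 | r0:Add2,r1:Add1,r2:1,r3:1,r4:14,r5:7
c9: CDB Add1=6; issue ADD r4<-Add1 | r0:Add2,r1:6,r2:1,r3:1,r4:Add1,r5:7
c10: - | r0:Add2,r1:6,r2:1,r3:1,r4:Add1,r5:7
c11: CDB Add2=7 | r0:7,r1:6,r2:1,r3:1,r4:Add1,r5:7

STATUS = VALUE 6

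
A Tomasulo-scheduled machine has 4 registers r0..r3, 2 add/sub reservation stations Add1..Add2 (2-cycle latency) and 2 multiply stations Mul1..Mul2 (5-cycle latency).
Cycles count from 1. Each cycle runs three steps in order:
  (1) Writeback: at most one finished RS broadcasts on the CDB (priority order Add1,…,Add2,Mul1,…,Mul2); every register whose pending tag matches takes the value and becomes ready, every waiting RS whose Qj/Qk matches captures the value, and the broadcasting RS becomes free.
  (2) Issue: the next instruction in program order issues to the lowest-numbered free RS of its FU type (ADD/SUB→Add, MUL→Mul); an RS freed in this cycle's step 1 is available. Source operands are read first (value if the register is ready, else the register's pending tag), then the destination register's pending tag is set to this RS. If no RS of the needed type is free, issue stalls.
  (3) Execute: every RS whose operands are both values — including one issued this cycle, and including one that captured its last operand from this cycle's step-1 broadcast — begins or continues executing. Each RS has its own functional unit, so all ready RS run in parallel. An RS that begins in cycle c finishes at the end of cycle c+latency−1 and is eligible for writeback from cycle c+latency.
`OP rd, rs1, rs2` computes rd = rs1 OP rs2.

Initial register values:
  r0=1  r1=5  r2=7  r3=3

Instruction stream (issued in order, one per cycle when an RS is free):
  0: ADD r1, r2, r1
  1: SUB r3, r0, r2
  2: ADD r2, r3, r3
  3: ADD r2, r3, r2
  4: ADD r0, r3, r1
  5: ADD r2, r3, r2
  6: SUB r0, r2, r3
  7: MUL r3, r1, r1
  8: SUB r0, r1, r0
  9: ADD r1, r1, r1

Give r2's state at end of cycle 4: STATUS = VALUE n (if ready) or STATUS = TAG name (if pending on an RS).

STATUS = TAG Add2

cycle 1: issue ADD r1<-Add1 // r0:1,r1:Add1,r2:7,r3:3
cycle 2: issue SUB r3<-Add2 // r0:1,r1:Add1,r2:7,r3:Add2
cycle 3: CDB Add1=12; issue ADD r2<-Add1 // r0:1,r1:12,r2:Add1,r3:Add2
cycle 4: CDB Add2=-6; issue ADD r2<-Add2 // r0:1,r1:12,r2:Add2,r3:-6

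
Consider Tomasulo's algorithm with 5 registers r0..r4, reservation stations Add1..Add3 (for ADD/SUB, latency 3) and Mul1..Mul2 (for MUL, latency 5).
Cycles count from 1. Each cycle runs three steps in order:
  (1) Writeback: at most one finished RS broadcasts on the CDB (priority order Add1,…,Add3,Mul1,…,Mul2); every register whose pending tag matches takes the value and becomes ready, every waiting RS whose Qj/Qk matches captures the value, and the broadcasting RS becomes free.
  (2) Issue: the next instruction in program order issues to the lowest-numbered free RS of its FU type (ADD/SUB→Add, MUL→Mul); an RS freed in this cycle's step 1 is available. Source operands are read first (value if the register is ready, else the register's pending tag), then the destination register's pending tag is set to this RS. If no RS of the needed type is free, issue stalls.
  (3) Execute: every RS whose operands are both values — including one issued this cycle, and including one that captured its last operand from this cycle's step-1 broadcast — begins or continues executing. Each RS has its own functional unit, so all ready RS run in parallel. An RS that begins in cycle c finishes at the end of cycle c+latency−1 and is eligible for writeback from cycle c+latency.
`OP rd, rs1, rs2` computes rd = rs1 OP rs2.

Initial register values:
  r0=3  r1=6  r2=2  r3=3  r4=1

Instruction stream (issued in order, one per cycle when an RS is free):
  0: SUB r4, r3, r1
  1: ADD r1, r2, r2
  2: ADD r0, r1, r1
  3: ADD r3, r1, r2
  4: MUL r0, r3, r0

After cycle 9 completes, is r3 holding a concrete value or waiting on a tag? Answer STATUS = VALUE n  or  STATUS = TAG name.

STATUS = VALUE 6

c1: issue SUB r4<-Add1 | r0:3,r1:6,r2:2,r3:3,r4:Add1
c2: issue ADD r1<-Add2 | r0:3,r1:Add2,r2:2,r3:3,r4:Add1
c3: issue ADD r0<-Add3 | r0:Add3,r1:Add2,r2:2,r3:3,r4:Add1
c4: CDB Add1=-3; issue ADD r3<-Add1 | r0:Add3,r1:Add2,r2:2,r3:Add1,r4:-3
c5: CDB Add2=4; issue MUL r0<-Mul1 | r0:Mul1,r1:4,r2:2,r3:Add1,r4:-3
c6: - | r0:Mul1,r1:4,r2:2,r3:Add1,r4:-3
c7: - | r0:Mul1,r1:4,r2:2,r3:Add1,r4:-3
c8: CDB Add1=6 | r0:Mul1,r1:4,r2:2,r3:6,r4:-3
c9: CDB Add3=8 | r0:Mul1,r1:4,r2:2,r3:6,r4:-3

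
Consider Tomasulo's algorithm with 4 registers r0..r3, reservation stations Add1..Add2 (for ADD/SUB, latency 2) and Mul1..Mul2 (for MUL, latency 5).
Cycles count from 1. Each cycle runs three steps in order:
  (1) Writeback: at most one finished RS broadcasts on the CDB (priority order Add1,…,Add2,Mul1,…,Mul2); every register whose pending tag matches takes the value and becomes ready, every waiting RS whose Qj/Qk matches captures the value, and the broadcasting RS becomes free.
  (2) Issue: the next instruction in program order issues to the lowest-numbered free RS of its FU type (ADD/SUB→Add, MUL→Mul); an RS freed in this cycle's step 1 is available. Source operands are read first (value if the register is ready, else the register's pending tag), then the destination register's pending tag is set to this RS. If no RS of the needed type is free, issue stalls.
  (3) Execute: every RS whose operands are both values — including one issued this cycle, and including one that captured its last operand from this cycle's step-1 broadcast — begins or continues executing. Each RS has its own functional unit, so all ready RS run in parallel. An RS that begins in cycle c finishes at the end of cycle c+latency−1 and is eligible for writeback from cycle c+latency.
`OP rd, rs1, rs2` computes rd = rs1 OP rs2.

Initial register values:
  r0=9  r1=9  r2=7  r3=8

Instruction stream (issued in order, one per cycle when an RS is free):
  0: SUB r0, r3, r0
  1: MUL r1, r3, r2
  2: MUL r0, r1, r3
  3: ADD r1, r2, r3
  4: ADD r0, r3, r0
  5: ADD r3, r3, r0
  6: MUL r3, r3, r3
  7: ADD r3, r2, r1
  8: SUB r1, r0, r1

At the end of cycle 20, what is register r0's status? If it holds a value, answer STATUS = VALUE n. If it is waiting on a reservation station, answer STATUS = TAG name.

c1: issue SUB r0<-Add1 | r0:Add1,r1:9,r2:7,r3:8
c2: issue MUL r1<-Mul1 | r0:Add1,r1:Mul1,r2:7,r3:8
c3: CDB Add1=-1; issue MUL r0<-Mul2 | r0:Mul2,r1:Mul1,r2:7,r3:8
c4: issue ADD r1<-Add1 | r0:Mul2,r1:Add1,r2:7,r3:8
c5: issue ADD r0<-Add2 | r0:Add2,r1:Add1,r2:7,r3:8
c6: CDB Add1=15; issue ADD r3<-Add1 | r0:Add2,r1:15,r2:7,r3:Add1
c7: CDB Mul1=56; issue MUL r3<-Mul1 | r0:Add2,r1:15,r2:7,r3:Mul1
c8: stall | r0:Add2,r1:15,r2:7,r3:Mul1
c9: stall | r0:Add2,r1:15,r2:7,r3:Mul1
c10: stall | r0:Add2,r1:15,r2:7,r3:Mul1
c11: stall | r0:Add2,r1:15,r2:7,r3:Mul1
c12: CDB Mul2=448; stall | r0:Add2,r1:15,r2:7,r3:Mul1
c13: stall | r0:Add2,r1:15,r2:7,r3:Mul1
c14: CDB Add2=456; issue ADD r3<-Add2 | r0:456,r1:15,r2:7,r3:Add2
c15: stall | r0:456,r1:15,r2:7,r3:Add2
c16: CDB Add1=464; issue SUB r1<-Add1 | r0:456,r1:Add1,r2:7,r3:Add2
c17: CDB Add2=22 | r0:456,r1:Add1,r2:7,r3:22
c18: CDB Add1=441 | r0:456,r1:441,r2:7,r3:22
c19: - | r0:456,r1:441,r2:7,r3:22
c20: - | r0:456,r1:441,r2:7,r3:22

STATUS = VALUE 456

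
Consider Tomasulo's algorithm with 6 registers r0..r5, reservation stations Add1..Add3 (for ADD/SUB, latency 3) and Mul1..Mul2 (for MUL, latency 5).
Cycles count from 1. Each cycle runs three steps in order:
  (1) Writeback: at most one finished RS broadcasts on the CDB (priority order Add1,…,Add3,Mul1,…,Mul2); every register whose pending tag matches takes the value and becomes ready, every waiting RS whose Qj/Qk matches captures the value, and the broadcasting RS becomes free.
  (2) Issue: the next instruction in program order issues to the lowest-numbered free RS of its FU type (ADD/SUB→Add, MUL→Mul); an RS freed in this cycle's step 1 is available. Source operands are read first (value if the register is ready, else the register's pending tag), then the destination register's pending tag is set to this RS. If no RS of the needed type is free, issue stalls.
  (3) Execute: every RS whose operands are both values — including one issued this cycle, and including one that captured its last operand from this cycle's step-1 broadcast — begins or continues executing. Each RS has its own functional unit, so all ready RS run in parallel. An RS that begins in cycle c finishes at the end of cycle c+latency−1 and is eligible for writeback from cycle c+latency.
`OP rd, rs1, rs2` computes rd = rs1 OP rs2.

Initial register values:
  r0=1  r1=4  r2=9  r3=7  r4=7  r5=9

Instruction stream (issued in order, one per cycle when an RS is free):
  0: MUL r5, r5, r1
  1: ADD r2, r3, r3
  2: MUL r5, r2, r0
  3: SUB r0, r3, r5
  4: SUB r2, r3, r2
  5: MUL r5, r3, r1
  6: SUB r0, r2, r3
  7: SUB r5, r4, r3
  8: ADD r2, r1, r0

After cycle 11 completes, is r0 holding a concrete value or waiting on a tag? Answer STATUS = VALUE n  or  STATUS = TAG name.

  c1: issue MUL r5<-Mul1  regs: r0:1,r1:4,r2:9,r3:7,r4:7,r5:Mul1
  c2: issue ADD r2<-Add1  regs: r0:1,r1:4,r2:Add1,r3:7,r4:7,r5:Mul1
  c3: issue MUL r5<-Mul2  regs: r0:1,r1:4,r2:Add1,r3:7,r4:7,r5:Mul2
  c4: issue SUB r0<-Add2  regs: r0:Add2,r1:4,r2:Add1,r3:7,r4:7,r5:Mul2
  c5: CDB Add1=14; issue SUB r2<-Add1  regs: r0:Add2,r1:4,r2:Add1,r3:7,r4:7,r5:Mul2
  c6: CDB Mul1=36; issue MUL r5<-Mul1  regs: r0:Add2,r1:4,r2:Add1,r3:7,r4:7,r5:Mul1
  c7: issue SUB r0<-Add3  regs: r0:Add3,r1:4,r2:Add1,r3:7,r4:7,r5:Mul1
  c8: CDB Add1=-7; issue SUB r5<-Add1  regs: r0:Add3,r1:4,r2:-7,r3:7,r4:7,r5:Add1
  c9: stall  regs: r0:Add3,r1:4,r2:-7,r3:7,r4:7,r5:Add1
  c10: CDB Mul2=14; stall  regs: r0:Add3,r1:4,r2:-7,r3:7,r4:7,r5:Add1
  c11: CDB Add1=0; issue ADD r2<-Add1  regs: r0:Add3,r1:4,r2:Add1,r3:7,r4:7,r5:0

STATUS = TAG Add3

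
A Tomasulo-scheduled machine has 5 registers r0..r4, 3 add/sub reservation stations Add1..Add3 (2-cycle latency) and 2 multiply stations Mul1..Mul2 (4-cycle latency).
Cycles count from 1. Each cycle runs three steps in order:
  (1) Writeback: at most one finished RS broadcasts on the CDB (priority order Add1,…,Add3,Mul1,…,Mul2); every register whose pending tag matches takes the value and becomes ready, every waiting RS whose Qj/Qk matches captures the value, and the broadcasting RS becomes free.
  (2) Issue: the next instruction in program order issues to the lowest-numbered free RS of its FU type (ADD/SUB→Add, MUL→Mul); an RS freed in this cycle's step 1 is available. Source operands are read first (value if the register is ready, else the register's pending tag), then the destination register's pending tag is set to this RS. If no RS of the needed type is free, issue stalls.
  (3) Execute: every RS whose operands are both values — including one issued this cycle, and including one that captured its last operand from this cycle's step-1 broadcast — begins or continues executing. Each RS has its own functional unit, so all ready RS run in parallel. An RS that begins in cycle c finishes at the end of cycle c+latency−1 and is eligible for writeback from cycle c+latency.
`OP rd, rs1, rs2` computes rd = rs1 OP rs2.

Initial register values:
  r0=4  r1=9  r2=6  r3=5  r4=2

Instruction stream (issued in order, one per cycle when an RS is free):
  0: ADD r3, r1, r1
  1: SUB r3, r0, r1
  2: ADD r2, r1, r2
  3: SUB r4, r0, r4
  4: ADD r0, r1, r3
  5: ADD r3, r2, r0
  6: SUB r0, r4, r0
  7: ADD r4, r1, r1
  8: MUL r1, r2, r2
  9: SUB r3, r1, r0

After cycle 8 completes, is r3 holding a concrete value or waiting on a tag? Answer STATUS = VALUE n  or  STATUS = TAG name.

STATUS = TAG Add2

c1: issue ADD r3<-Add1 | r0:4,r1:9,r2:6,r3:Add1,r4:2
c2: issue SUB r3<-Add2 | r0:4,r1:9,r2:6,r3:Add2,r4:2
c3: CDB Add1=18; issue ADD r2<-Add1 | r0:4,r1:9,r2:Add1,r3:Add2,r4:2
c4: CDB Add2=-5; issue SUB r4<-Add2 | r0:4,r1:9,r2:Add1,r3:-5,r4:Add2
c5: CDB Add1=15; issue ADD r0<-Add1 | r0:Add1,r1:9,r2:15,r3:-5,r4:Add2
c6: CDB Add2=2; issue ADD r3<-Add2 | r0:Add1,r1:9,r2:15,r3:Add2,r4:2
c7: CDB Add1=4; issue SUB r0<-Add1 | r0:Add1,r1:9,r2:15,r3:Add2,r4:2
c8: issue ADD r4<-Add3 | r0:Add1,r1:9,r2:15,r3:Add2,r4:Add3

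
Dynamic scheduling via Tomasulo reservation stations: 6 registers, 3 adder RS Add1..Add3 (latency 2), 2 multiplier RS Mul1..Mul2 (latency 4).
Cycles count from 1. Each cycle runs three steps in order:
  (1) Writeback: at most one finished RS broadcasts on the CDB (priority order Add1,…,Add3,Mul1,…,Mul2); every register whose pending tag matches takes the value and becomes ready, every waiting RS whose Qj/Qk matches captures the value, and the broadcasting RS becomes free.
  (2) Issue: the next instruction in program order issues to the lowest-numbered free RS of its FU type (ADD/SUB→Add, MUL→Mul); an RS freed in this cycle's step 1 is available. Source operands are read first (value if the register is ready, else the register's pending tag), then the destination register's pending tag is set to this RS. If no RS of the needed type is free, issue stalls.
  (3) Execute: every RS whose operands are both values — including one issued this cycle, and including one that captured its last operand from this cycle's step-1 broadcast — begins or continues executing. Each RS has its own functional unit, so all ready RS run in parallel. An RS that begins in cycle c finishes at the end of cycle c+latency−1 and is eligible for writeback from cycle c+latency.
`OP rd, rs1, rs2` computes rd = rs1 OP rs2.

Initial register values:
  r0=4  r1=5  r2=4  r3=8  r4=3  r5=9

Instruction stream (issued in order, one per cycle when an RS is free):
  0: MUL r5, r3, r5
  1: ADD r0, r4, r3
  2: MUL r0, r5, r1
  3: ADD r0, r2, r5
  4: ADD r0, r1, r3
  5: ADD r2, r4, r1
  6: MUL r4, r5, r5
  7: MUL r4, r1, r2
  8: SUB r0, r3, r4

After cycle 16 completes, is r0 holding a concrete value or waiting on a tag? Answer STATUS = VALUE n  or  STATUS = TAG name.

STATUS = VALUE -32

c1: issue MUL r5<-Mul1 | r0:4,r1:5,r2:4,r3:8,r4:3,r5:Mul1
c2: issue ADD r0<-Add1 | r0:Add1,r1:5,r2:4,r3:8,r4:3,r5:Mul1
c3: issue MUL r0<-Mul2 | r0:Mul2,r1:5,r2:4,r3:8,r4:3,r5:Mul1
c4: CDB Add1=11; issue ADD r0<-Add1 | r0:Add1,r1:5,r2:4,r3:8,r4:3,r5:Mul1
c5: CDB Mul1=72; issue ADD r0<-Add2 | r0:Add2,r1:5,r2:4,r3:8,r4:3,r5:72
c6: issue ADD r2<-Add3 | r0:Add2,r1:5,r2:Add3,r3:8,r4:3,r5:72
c7: CDB Add1=76; issue MUL r4<-Mul1 | r0:Add2,r1:5,r2:Add3,r3:8,r4:Mul1,r5:72
c8: CDB Add2=13; stall | r0:13,r1:5,r2:Add3,r3:8,r4:Mul1,r5:72
c9: CDB Add3=8; stall | r0:13,r1:5,r2:8,r3:8,r4:Mul1,r5:72
c10: CDB Mul2=360; issue MUL r4<-Mul2 | r0:13,r1:5,r2:8,r3:8,r4:Mul2,r5:72
c11: CDB Mul1=5184; issue SUB r0<-Add1 | r0:Add1,r1:5,r2:8,r3:8,r4:Mul2,r5:72
c12: - | r0:Add1,r1:5,r2:8,r3:8,r4:Mul2,r5:72
c13: - | r0:Add1,r1:5,r2:8,r3:8,r4:Mul2,r5:72
c14: CDB Mul2=40 | r0:Add1,r1:5,r2:8,r3:8,r4:40,r5:72
c15: - | r0:Add1,r1:5,r2:8,r3:8,r4:40,r5:72
c16: CDB Add1=-32 | r0:-32,r1:5,r2:8,r3:8,r4:40,r5:72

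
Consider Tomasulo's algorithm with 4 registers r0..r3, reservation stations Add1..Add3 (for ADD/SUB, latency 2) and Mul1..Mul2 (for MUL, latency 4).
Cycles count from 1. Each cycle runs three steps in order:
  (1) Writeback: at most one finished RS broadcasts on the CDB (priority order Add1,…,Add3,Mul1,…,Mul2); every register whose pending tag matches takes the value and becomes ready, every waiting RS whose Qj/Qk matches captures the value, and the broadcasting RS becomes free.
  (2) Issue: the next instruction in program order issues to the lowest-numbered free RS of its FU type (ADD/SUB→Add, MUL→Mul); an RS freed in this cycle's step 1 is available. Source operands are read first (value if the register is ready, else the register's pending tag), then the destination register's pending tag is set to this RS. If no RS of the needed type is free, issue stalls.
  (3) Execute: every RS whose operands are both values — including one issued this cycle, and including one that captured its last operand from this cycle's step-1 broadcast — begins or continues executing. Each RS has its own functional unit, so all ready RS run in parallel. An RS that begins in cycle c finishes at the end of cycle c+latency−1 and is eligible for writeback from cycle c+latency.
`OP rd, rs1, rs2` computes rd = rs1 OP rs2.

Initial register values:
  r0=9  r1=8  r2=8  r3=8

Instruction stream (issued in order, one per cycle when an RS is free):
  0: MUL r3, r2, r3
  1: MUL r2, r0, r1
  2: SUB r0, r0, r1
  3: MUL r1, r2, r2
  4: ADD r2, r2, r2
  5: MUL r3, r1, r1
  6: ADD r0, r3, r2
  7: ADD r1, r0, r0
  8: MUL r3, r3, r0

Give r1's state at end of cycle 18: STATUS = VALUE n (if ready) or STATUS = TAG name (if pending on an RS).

c1: issue MUL r3<-Mul1 | r0:9,r1:8,r2:8,r3:Mul1
c2: issue MUL r2<-Mul2 | r0:9,r1:8,r2:Mul2,r3:Mul1
c3: issue SUB r0<-Add1 | r0:Add1,r1:8,r2:Mul2,r3:Mul1
c4: stall | r0:Add1,r1:8,r2:Mul2,r3:Mul1
c5: CDB Add1=1; stall | r0:1,r1:8,r2:Mul2,r3:Mul1
c6: CDB Mul1=64; issue MUL r1<-Mul1 | r0:1,r1:Mul1,r2:Mul2,r3:64
c7: CDB Mul2=72; issue ADD r2<-Add1 | r0:1,r1:Mul1,r2:Add1,r3:64
c8: issue MUL r3<-Mul2 | r0:1,r1:Mul1,r2:Add1,r3:Mul2
c9: CDB Add1=144; issue ADD r0<-Add1 | r0:Add1,r1:Mul1,r2:144,r3:Mul2
c10: issue ADD r1<-Add2 | r0:Add1,r1:Add2,r2:144,r3:Mul2
c11: CDB Mul1=5184; issue MUL r3<-Mul1 | r0:Add1,r1:Add2,r2:144,r3:Mul1
c12: - | r0:Add1,r1:Add2,r2:144,r3:Mul1
c13: - | r0:Add1,r1:Add2,r2:144,r3:Mul1
c14: - | r0:Add1,r1:Add2,r2:144,r3:Mul1
c15: CDB Mul2=26873856 | r0:Add1,r1:Add2,r2:144,r3:Mul1
c16: - | r0:Add1,r1:Add2,r2:144,r3:Mul1
c17: CDB Add1=26874000 | r0:26874000,r1:Add2,r2:144,r3:Mul1
c18: - | r0:26874000,r1:Add2,r2:144,r3:Mul1

STATUS = TAG Add2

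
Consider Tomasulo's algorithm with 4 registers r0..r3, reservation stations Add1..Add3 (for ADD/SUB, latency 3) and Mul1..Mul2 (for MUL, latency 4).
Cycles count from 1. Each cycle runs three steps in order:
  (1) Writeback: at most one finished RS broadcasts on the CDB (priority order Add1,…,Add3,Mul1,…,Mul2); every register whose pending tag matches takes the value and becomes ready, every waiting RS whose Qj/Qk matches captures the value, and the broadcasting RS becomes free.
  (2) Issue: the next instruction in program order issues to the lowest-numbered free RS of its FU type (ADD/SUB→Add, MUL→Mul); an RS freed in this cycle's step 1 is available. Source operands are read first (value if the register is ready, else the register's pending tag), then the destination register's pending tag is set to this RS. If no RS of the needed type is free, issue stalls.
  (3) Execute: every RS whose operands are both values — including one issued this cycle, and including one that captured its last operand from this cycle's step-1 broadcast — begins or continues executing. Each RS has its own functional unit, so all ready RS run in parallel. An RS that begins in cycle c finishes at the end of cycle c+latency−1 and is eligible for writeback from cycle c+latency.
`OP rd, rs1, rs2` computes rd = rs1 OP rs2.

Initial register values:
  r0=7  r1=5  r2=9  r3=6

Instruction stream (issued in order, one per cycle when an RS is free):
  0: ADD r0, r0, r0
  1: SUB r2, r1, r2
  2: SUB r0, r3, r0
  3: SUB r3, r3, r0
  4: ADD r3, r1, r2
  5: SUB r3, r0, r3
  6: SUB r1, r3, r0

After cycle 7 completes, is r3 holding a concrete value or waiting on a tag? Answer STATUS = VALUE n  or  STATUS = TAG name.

  c1: issue ADD r0<-Add1  regs: r0:Add1,r1:5,r2:9,r3:6
  c2: issue SUB r2<-Add2  regs: r0:Add1,r1:5,r2:Add2,r3:6
  c3: issue SUB r0<-Add3  regs: r0:Add3,r1:5,r2:Add2,r3:6
  c4: CDB Add1=14; issue SUB r3<-Add1  regs: r0:Add3,r1:5,r2:Add2,r3:Add1
  c5: CDB Add2=-4; issue ADD r3<-Add2  regs: r0:Add3,r1:5,r2:-4,r3:Add2
  c6: stall  regs: r0:Add3,r1:5,r2:-4,r3:Add2
  c7: CDB Add3=-8; issue SUB r3<-Add3  regs: r0:-8,r1:5,r2:-4,r3:Add3

STATUS = TAG Add3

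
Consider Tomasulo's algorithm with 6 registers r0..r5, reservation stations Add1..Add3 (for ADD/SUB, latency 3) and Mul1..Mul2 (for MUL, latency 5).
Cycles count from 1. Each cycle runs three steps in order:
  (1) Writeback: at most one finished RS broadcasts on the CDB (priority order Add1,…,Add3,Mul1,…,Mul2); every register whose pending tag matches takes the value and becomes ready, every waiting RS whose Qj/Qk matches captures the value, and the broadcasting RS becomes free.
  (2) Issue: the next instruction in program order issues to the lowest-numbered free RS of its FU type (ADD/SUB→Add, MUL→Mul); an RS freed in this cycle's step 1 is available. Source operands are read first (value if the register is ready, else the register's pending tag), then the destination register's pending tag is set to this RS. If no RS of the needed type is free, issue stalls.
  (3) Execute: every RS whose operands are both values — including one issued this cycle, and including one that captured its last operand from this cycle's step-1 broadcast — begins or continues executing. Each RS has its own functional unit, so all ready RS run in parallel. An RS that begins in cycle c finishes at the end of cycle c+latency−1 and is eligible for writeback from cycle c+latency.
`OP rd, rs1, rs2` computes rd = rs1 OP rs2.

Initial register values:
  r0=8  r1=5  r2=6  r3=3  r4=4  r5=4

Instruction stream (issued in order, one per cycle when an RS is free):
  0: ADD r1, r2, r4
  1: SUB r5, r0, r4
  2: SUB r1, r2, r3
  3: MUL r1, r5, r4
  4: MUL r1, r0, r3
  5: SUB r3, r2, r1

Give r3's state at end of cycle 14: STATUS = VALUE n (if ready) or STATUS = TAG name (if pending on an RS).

STATUS = VALUE -18

cycle 1: issue ADD r1<-Add1 // r0:8,r1:Add1,r2:6,r3:3,r4:4,r5:4
cycle 2: issue SUB r5<-Add2 // r0:8,r1:Add1,r2:6,r3:3,r4:4,r5:Add2
cycle 3: issue SUB r1<-Add3 // r0:8,r1:Add3,r2:6,r3:3,r4:4,r5:Add2
cycle 4: CDB Add1=10; issue MUL r1<-Mul1 // r0:8,r1:Mul1,r2:6,r3:3,r4:4,r5:Add2
cycle 5: CDB Add2=4; issue MUL r1<-Mul2 // r0:8,r1:Mul2,r2:6,r3:3,r4:4,r5:4
cycle 6: CDB Add3=3; issue SUB r3<-Add1 // r0:8,r1:Mul2,r2:6,r3:Add1,r4:4,r5:4
cycle 7: - // r0:8,r1:Mul2,r2:6,r3:Add1,r4:4,r5:4
cycle 8: - // r0:8,r1:Mul2,r2:6,r3:Add1,r4:4,r5:4
cycle 9: - // r0:8,r1:Mul2,r2:6,r3:Add1,r4:4,r5:4
cycle 10: CDB Mul1=16 // r0:8,r1:Mul2,r2:6,r3:Add1,r4:4,r5:4
cycle 11: CDB Mul2=24 // r0:8,r1:24,r2:6,r3:Add1,r4:4,r5:4
cycle 12: - // r0:8,r1:24,r2:6,r3:Add1,r4:4,r5:4
cycle 13: - // r0:8,r1:24,r2:6,r3:Add1,r4:4,r5:4
cycle 14: CDB Add1=-18 // r0:8,r1:24,r2:6,r3:-18,r4:4,r5:4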